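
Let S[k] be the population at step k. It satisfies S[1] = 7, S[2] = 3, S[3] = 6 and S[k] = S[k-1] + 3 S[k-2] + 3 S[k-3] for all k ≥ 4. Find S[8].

S[4] = 6 + 3*3 + 3*7 = 36
S[5] = 36 + 3*6 + 3*3 = 63
S[6] = 63 + 3*36 + 3*6 = 189
S[7] = 189 + 3*63 + 3*36 = 486
S[8] = 486 + 3*189 + 3*63 = 1242

1242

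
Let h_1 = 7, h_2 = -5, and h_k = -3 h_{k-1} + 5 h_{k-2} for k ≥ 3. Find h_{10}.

h_3 = -3(-5) + 5(7) = 50
h_4 = -3(50) + 5(-5) = -175
h_5 = -3(-175) + 5(50) = 775
h_6 = -3(775) + 5(-175) = -3200
h_7 = -3(-3200) + 5(775) = 13475
h_8 = -3(13475) + 5(-3200) = -56425
h_9 = -3(-56425) + 5(13475) = 236650
h_{10} = -3(236650) + 5(-56425) = -992075

-992075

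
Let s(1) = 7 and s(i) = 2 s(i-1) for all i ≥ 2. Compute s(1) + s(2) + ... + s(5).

s(2) = 2·7 = 14
s(3) = 2·14 = 28
s(4) = 2·28 = 56
s(5) = 2·56 = 112
Sum = 7 + 14 + 28 + 56 + 112 = 217

217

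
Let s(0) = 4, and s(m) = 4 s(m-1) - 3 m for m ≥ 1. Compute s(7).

43699

s(1) = 4·4 - 3 = 13
s(2) = 4·13 - 6 = 46
s(3) = 4·46 - 9 = 175
s(4) = 4·175 - 12 = 688
s(5) = 4·688 - 15 = 2737
s(6) = 4·2737 - 18 = 10930
s(7) = 4·10930 - 21 = 43699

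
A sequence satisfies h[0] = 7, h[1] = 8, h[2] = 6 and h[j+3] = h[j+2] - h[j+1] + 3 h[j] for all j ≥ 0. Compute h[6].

56

h[3] = 6 - 8 + 3*7 = 19
h[4] = 19 - 6 + 3*8 = 37
h[5] = 37 - 19 + 3*6 = 36
h[6] = 36 - 37 + 3*19 = 56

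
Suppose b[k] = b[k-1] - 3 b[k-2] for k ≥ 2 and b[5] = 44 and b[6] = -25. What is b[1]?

Rearranging, b[k-2] = (b[k] - b[k-1]) / -3.
b[4] = (-25 - 44) / -3 = -69/-3 = 23
b[3] = (44 - 23) / -3 = 21/-3 = -7
b[2] = (23 - (-7)) / -3 = 30/-3 = -10
b[1] = (-7 - (-10)) / -3 = 3/-3 = -1

-1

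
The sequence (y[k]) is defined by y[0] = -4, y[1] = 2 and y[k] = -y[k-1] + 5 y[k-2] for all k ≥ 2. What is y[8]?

y[2] = -2 + 5·(-4) = -22
y[3] = -(-22) + 5·2 = 32
y[4] = -32 + 5·(-22) = -142
y[5] = -(-142) + 5·32 = 302
y[6] = -302 + 5·(-142) = -1012
y[7] = -(-1012) + 5·302 = 2522
y[8] = -2522 + 5·(-1012) = -7582

-7582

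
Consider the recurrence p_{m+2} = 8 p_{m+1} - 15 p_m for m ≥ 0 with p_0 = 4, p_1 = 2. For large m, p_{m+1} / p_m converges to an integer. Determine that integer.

5

The characteristic equation is r^2 - 8r + 15 = 0, which factors as (r - 5)(r - 3) = 0.
So the roots are 5 and 3. Since |5| > |3| and the coefficient of 5^m is non-zero, the ratio tends to 5.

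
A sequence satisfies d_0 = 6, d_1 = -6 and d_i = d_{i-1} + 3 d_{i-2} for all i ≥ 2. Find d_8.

444

d_2 = (-6) + 3·6 = 12
d_3 = 12 + 3·(-6) = -6
d_4 = (-6) + 3·12 = 30
d_5 = 30 + 3·(-6) = 12
d_6 = 12 + 3·30 = 102
d_7 = 102 + 3·12 = 138
d_8 = 138 + 3·102 = 444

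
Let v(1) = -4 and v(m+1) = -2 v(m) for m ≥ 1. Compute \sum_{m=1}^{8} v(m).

v(2) = -2(-4) = 8
v(3) = -2(8) = -16
v(4) = -2(-16) = 32
v(5) = -2(32) = -64
v(6) = -2(-64) = 128
v(7) = -2(128) = -256
v(8) = -2(-256) = 512
Sum = (-4) + 8 + (-16) + 32 + (-64) + 128 + (-256) + 512 = 340

340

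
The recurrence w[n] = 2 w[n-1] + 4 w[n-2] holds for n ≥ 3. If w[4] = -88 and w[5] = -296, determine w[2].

-7

Rearranging, w[n-2] = (w[n] - 2 w[n-1]) / 4.
w[3] = (-296 - 2*(-88)) / 4 = -120/4 = -30
w[2] = (-88 - 2*(-30)) / 4 = -28/4 = -7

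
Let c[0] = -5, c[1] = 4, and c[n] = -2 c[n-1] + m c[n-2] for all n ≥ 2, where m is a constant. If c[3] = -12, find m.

c[2] = -8 - 5m
c[3] = 16 + 14m
So 16 + 14m = -12, giving m = -2.

-2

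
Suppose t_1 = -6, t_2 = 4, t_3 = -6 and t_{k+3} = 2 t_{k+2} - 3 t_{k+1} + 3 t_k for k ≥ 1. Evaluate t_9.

t_4 = 2*(-6) - 3*4 + 3*(-6) = -42
t_5 = 2*(-42) - 3*(-6) + 3*4 = -54
t_6 = 2*(-54) - 3*(-42) + 3*(-6) = 0
t_7 = 2*0 - 3*(-54) + 3*(-42) = 36
t_8 = 2*36 - 3*0 + 3*(-54) = -90
t_9 = 2*(-90) - 3*36 + 3*0 = -288

-288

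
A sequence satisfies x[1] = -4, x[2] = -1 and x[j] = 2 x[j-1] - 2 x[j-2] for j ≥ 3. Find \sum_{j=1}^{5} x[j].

31

x[3] = 2·(-1) - 2·(-4) = 6
x[4] = 2·6 - 2·(-1) = 14
x[5] = 2·14 - 2·6 = 16
Sum = (-4) + (-1) + 6 + 14 + 16 = 31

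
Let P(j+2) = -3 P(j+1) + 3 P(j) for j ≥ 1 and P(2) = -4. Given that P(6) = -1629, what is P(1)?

7

Let P(1) = w.
P(3) = 12 + 3w
P(4) = -48 - 9w
P(5) = 180 + 36w
P(6) = -684 - 135w
So -684 - 135w = -1629, giving w = 7.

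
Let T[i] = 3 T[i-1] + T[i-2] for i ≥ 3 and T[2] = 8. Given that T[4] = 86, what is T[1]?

Let T[1] = x.
T[3] = 24 + x
T[4] = 80 + 3x
So 80 + 3x = 86, giving x = 2.

2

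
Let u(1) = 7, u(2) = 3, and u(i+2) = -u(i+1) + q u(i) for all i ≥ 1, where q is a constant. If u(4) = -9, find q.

3

u(3) = -3 + 7q
u(4) = 3 - 4q
So 3 - 4q = -9, giving q = 3.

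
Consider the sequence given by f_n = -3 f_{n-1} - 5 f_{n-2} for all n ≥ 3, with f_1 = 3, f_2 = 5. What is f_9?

330

f_3 = -3*5 - 5*3 = -30
f_4 = -3*(-30) - 5*5 = 65
f_5 = -3*65 - 5*(-30) = -45
f_6 = -3*(-45) - 5*65 = -190
f_7 = -3*(-190) - 5*(-45) = 795
f_8 = -3*795 - 5*(-190) = -1435
f_9 = -3*(-1435) - 5*795 = 330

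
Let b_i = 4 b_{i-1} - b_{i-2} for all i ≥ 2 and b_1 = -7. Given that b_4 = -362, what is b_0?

-2

Let b_0 = z.
b_2 = -28 - z
b_3 = -105 - 4z
b_4 = -392 - 15z
So -392 - 15z = -362, giving z = -2.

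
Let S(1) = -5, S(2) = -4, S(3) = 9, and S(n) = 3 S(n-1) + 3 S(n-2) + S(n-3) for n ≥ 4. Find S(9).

S(4) = 3*9 + 3*(-4) + (-5) = 10
S(5) = 3*10 + 3*9 + (-4) = 53
S(6) = 3*53 + 3*10 + 9 = 198
S(7) = 3*198 + 3*53 + 10 = 763
S(8) = 3*763 + 3*198 + 53 = 2936
S(9) = 3*2936 + 3*763 + 198 = 11295

11295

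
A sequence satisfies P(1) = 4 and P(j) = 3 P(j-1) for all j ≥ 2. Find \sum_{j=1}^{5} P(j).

P(2) = 3(4) = 12
P(3) = 3(12) = 36
P(4) = 3(36) = 108
P(5) = 3(108) = 324
Sum = 4 + 12 + 36 + 108 + 324 = 484

484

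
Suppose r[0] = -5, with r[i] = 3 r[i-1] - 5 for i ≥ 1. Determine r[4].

r[1] = 3(-5) - 5 = -20
r[2] = 3(-20) - 5 = -65
r[3] = 3(-65) - 5 = -200
r[4] = 3(-200) - 5 = -605

-605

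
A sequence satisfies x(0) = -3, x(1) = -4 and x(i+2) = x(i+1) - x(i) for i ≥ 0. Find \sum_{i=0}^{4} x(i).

x(2) = (-4) - (-3) = -1
x(3) = (-1) - (-4) = 3
x(4) = 3 - (-1) = 4
Sum = (-3) + (-4) + (-1) + 3 + 4 = -1

-1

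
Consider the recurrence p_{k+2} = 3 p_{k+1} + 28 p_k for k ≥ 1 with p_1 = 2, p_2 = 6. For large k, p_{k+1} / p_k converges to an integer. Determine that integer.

The characteristic equation is r^2 - 3r - 28 = 0, which factors as (r - 7)(r + 4) = 0.
So the roots are 7 and -4. Since |7| > |-4| and the coefficient of 7^k is non-zero, the ratio tends to 7.

7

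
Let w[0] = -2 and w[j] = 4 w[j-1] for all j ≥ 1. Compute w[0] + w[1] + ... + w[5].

w[1] = 4*(-2) = -8
w[2] = 4*(-8) = -32
w[3] = 4*(-32) = -128
w[4] = 4*(-128) = -512
w[5] = 4*(-512) = -2048
Sum = (-2) + (-8) + (-32) + (-128) + (-512) + (-2048) = -2730

-2730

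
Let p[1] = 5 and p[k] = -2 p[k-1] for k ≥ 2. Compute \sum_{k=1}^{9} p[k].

p[2] = -2·5 = -10
p[3] = -2·(-10) = 20
p[4] = -2·20 = -40
p[5] = -2·(-40) = 80
p[6] = -2·80 = -160
p[7] = -2·(-160) = 320
p[8] = -2·320 = -640
p[9] = -2·(-640) = 1280
Sum = 5 + (-10) + 20 + (-40) + 80 + (-160) + 320 + (-640) + 1280 = 855

855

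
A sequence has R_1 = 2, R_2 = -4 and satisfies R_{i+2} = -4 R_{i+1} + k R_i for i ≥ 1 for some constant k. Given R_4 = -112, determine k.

4

R_3 = 16 + 2k
R_4 = -64 - 12k
So -64 - 12k = -112, giving k = 4.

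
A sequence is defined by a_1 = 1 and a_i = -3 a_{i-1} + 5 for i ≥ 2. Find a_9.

-1639

a_2 = -3(1) + 5 = 2
a_3 = -3(2) + 5 = -1
a_4 = -3(-1) + 5 = 8
a_5 = -3(8) + 5 = -19
a_6 = -3(-19) + 5 = 62
a_7 = -3(62) + 5 = -181
a_8 = -3(-181) + 5 = 548
a_9 = -3(548) + 5 = -1639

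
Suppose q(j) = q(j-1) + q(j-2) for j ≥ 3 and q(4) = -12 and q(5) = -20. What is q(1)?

-4

Rearranging, q(j-2) = q(j) - q(j-1).
q(3) = -20 - (-12) = -8
q(2) = -12 - (-8) = -4
q(1) = -8 - (-4) = -4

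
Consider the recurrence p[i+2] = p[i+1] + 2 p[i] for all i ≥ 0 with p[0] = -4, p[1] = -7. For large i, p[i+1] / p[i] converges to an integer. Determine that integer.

2

The characteristic equation is r^2 - r - 2 = 0, which factors as (r - 2)(r + 1) = 0.
So the roots are 2 and -1. Since |2| > |-1| and the coefficient of 2^i is non-zero, the ratio tends to 2.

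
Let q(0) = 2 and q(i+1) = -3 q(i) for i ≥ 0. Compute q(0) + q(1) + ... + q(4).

q(1) = -3(2) = -6
q(2) = -3(-6) = 18
q(3) = -3(18) = -54
q(4) = -3(-54) = 162
Sum = 2 + (-6) + 18 + (-54) + 162 = 122

122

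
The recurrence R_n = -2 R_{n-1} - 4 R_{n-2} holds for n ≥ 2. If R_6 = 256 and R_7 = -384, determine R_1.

Rearranging, R_{n-2} = (R_n + 2 R_{n-1}) / -4.
R_5 = (-384 + 2·256) / -4 = 128/-4 = -32
R_4 = (256 + 2·(-32)) / -4 = 192/-4 = -48
R_3 = (-32 + 2·(-48)) / -4 = -128/-4 = 32
R_2 = (-48 + 2·32) / -4 = 16/-4 = -4
R_1 = (32 + 2·(-4)) / -4 = 24/-4 = -6

-6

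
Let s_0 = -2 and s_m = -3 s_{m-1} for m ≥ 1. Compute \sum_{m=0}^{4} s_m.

s_1 = -3*(-2) = 6
s_2 = -3*6 = -18
s_3 = -3*(-18) = 54
s_4 = -3*54 = -162
Sum = (-2) + 6 + (-18) + 54 + (-162) = -122

-122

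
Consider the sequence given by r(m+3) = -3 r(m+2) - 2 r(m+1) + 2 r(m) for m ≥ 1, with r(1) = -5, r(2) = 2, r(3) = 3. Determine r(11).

-2629

r(4) = -3·3 - 2·2 + 2·(-5) = -23
r(5) = -3·(-23) - 2·3 + 2·2 = 67
r(6) = -3·67 - 2·(-23) + 2·3 = -149
r(7) = -3·(-149) - 2·67 + 2·(-23) = 267
r(8) = -3·267 - 2·(-149) + 2·67 = -369
r(9) = -3·(-369) - 2·267 + 2·(-149) = 275
r(10) = -3·275 - 2·(-369) + 2·267 = 447
r(11) = -3·447 - 2·275 + 2·(-369) = -2629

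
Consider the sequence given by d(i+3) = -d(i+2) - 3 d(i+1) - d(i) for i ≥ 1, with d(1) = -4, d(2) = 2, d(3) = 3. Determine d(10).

d(4) = -3 - 3(2) - (-4) = -5
d(5) = -(-5) - 3(3) - 2 = -6
d(6) = -(-6) - 3(-5) - 3 = 18
d(7) = -18 - 3(-6) - (-5) = 5
d(8) = -5 - 3(18) - (-6) = -53
d(9) = -(-53) - 3(5) - 18 = 20
d(10) = -20 - 3(-53) - 5 = 134

134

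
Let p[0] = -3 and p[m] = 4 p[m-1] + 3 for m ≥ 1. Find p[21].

-8796093022209

The fixed point is 3/(1 - 4) = -1, so p[m] + 1 = 4(p[m-1] + 1).
Hence p[m] = -2·4^m - 1.
p[21] = -2·4^{21} - 1 = -2·4398046511104 - 1 = -8796093022209.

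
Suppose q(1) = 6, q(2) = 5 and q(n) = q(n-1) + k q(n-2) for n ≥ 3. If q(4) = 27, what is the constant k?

q(3) = 5 + 6k
q(4) = 5 + 11k
So 5 + 11k = 27, giving k = 2.

2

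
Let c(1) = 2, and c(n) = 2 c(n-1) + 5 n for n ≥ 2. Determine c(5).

237

c(2) = 2*2 + 10 = 14
c(3) = 2*14 + 15 = 43
c(4) = 2*43 + 20 = 106
c(5) = 2*106 + 25 = 237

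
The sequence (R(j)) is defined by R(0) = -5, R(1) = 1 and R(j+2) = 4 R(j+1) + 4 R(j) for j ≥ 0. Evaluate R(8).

-164096

R(2) = 4*1 + 4*(-5) = -16
R(3) = 4*(-16) + 4*1 = -60
R(4) = 4*(-60) + 4*(-16) = -304
R(5) = 4*(-304) + 4*(-60) = -1456
R(6) = 4*(-1456) + 4*(-304) = -7040
R(7) = 4*(-7040) + 4*(-1456) = -33984
R(8) = 4*(-33984) + 4*(-7040) = -164096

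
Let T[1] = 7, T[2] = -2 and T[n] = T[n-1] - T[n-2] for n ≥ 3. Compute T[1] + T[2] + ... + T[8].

T[3] = (-2) - 7 = -9
T[4] = (-9) - (-2) = -7
T[5] = (-7) - (-9) = 2
T[6] = 2 - (-7) = 9
T[7] = 9 - 2 = 7
T[8] = 7 - 9 = -2
Sum = 7 + (-2) + (-9) + (-7) + 2 + 9 + 7 + (-2) = 5

5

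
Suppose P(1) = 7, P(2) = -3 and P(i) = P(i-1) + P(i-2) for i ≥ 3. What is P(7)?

P(3) = (-3) + 7 = 4
P(4) = 4 + (-3) = 1
P(5) = 1 + 4 = 5
P(6) = 5 + 1 = 6
P(7) = 6 + 5 = 11

11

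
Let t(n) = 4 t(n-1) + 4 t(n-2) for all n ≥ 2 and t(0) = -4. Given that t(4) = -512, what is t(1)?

-2

Let t(1) = v.
t(2) = -16 + 4v
t(3) = -64 + 20v
t(4) = -320 + 96v
So -320 + 96v = -512, giving v = -2.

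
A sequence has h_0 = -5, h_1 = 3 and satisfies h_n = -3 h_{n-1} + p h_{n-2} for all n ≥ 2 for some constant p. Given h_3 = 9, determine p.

-1

h_2 = -9 - 5p
h_3 = 27 + 18p
So 27 + 18p = 9, giving p = -1.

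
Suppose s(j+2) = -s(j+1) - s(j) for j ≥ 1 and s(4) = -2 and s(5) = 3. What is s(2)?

3

Rearranging, s(j-2) = -(s(j) + s(j-1)).
s(3) = -(3 + (-2)) = -1
s(2) = -(-2 + (-1)) = 3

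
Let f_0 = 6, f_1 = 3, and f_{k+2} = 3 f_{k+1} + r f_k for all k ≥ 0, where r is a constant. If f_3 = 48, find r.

f_2 = 9 + 6r
f_3 = 27 + 21r
So 27 + 21r = 48, giving r = 1.

1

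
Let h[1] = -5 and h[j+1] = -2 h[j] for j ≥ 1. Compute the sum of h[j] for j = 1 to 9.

-855

h[2] = -2*(-5) = 10
h[3] = -2*10 = -20
h[4] = -2*(-20) = 40
h[5] = -2*40 = -80
h[6] = -2*(-80) = 160
h[7] = -2*160 = -320
h[8] = -2*(-320) = 640
h[9] = -2*640 = -1280
Sum = (-5) + 10 + (-20) + 40 + (-80) + 160 + (-320) + 640 + (-1280) = -855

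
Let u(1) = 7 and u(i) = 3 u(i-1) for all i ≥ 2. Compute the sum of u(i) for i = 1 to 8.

u(2) = 3(7) = 21
u(3) = 3(21) = 63
u(4) = 3(63) = 189
u(5) = 3(189) = 567
u(6) = 3(567) = 1701
u(7) = 3(1701) = 5103
u(8) = 3(5103) = 15309
Sum = 7 + 21 + 63 + 189 + 567 + 1701 + 5103 + 15309 = 22960

22960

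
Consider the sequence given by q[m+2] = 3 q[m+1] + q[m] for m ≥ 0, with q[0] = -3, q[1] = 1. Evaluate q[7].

q[2] = 3·1 + (-3) = 0
q[3] = 3·0 + 1 = 1
q[4] = 3·1 + 0 = 3
q[5] = 3·3 + 1 = 10
q[6] = 3·10 + 3 = 33
q[7] = 3·33 + 10 = 109

109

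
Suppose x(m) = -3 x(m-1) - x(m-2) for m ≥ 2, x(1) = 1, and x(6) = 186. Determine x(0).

Let x(0) = w.
x(2) = -3 - w
x(3) = 8 + 3w
x(4) = -21 - 8w
x(5) = 55 + 21w
x(6) = -144 - 55w
So -144 - 55w = 186, giving w = -6.

-6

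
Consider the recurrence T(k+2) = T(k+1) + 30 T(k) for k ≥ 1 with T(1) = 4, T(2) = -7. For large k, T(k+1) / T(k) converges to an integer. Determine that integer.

6

The characteristic equation is r^2 - r - 30 = 0, which factors as (r - 6)(r + 5) = 0.
So the roots are 6 and -5. Since |6| > |-5| and the coefficient of 6^k is non-zero, the ratio tends to 6.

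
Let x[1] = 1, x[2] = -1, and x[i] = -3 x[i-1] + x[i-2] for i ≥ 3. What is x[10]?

x[3] = -3(-1) + 1 = 4
x[4] = -3(4) + (-1) = -13
x[5] = -3(-13) + 4 = 43
x[6] = -3(43) + (-13) = -142
x[7] = -3(-142) + 43 = 469
x[8] = -3(469) + (-142) = -1549
x[9] = -3(-1549) + 469 = 5116
x[10] = -3(5116) + (-1549) = -16897

-16897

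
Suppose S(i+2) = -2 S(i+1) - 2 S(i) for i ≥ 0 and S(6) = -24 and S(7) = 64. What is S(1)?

Rearranging, S(i-2) = (S(i) + 2 S(i-1)) / -2.
S(5) = (64 + 2(-24)) / -2 = 16/-2 = -8
S(4) = (-24 + 2(-8)) / -2 = -40/-2 = 20
S(3) = (-8 + 2(20)) / -2 = 32/-2 = -16
S(2) = (20 + 2(-16)) / -2 = -12/-2 = 6
S(1) = (-16 + 2(6)) / -2 = -4/-2 = 2

2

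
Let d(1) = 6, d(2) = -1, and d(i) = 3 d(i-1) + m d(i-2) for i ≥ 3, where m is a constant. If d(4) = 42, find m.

3

d(3) = -3 + 6m
d(4) = -9 + 17m
So -9 + 17m = 42, giving m = 3.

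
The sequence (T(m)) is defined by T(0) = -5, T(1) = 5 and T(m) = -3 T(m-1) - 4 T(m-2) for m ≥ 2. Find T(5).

T(2) = -3(5) - 4(-5) = 5
T(3) = -3(5) - 4(5) = -35
T(4) = -3(-35) - 4(5) = 85
T(5) = -3(85) - 4(-35) = -115

-115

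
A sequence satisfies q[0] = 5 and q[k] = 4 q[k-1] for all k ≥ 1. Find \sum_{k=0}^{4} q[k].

1705

q[1] = 4(5) = 20
q[2] = 4(20) = 80
q[3] = 4(80) = 320
q[4] = 4(320) = 1280
Sum = 5 + 20 + 80 + 320 + 1280 = 1705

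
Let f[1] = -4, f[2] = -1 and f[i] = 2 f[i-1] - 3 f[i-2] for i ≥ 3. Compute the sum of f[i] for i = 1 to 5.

44

f[3] = 2(-1) - 3(-4) = 10
f[4] = 2(10) - 3(-1) = 23
f[5] = 2(23) - 3(10) = 16
Sum = (-4) + (-1) + 10 + 23 + 16 = 44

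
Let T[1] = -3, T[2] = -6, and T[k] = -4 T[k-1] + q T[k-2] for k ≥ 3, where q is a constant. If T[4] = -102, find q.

-1

T[3] = 24 - 3q
T[4] = -96 + 6q
So -96 + 6q = -102, giving q = -1.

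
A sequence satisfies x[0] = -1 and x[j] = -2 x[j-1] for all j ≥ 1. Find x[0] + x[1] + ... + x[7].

85

x[1] = -2·(-1) = 2
x[2] = -2·2 = -4
x[3] = -2·(-4) = 8
x[4] = -2·8 = -16
x[5] = -2·(-16) = 32
x[6] = -2·32 = -64
x[7] = -2·(-64) = 128
Sum = (-1) + 2 + (-4) + 8 + (-16) + 32 + (-64) + 128 = 85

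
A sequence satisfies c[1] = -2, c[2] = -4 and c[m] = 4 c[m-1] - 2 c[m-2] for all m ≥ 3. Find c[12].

c[3] = 4(-4) - 2(-2) = -12
c[4] = 4(-12) - 2(-4) = -40
c[5] = 4(-40) - 2(-12) = -136
c[6] = 4(-136) - 2(-40) = -464
c[7] = 4(-464) - 2(-136) = -1584
c[8] = 4(-1584) - 2(-464) = -5408
c[9] = 4(-5408) - 2(-1584) = -18464
c[10] = 4(-18464) - 2(-5408) = -63040
c[11] = 4(-63040) - 2(-18464) = -215232
c[12] = 4(-215232) - 2(-63040) = -734848

-734848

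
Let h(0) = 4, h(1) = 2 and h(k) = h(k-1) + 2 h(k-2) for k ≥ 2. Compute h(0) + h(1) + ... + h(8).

h(2) = 2 + 2·4 = 10
h(3) = 10 + 2·2 = 14
h(4) = 14 + 2·10 = 34
h(5) = 34 + 2·14 = 62
h(6) = 62 + 2·34 = 130
h(7) = 130 + 2·62 = 254
h(8) = 254 + 2·130 = 514
Sum = 4 + 2 + 10 + 14 + 34 + 62 + 130 + 254 + 514 = 1024

1024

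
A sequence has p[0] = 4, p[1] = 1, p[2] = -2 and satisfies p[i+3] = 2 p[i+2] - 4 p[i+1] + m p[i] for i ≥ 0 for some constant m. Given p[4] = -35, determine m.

p[3] = -8 + 4m
p[4] = -8 + 9m
So -8 + 9m = -35, giving m = -3.

-3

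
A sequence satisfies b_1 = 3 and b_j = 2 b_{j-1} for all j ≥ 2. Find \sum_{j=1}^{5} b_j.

b_2 = 2(3) = 6
b_3 = 2(6) = 12
b_4 = 2(12) = 24
b_5 = 2(24) = 48
Sum = 3 + 6 + 12 + 24 + 48 = 93

93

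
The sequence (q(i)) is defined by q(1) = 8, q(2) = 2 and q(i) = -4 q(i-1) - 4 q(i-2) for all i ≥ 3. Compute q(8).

7040

q(3) = -4·2 - 4·8 = -40
q(4) = -4·(-40) - 4·2 = 152
q(5) = -4·152 - 4·(-40) = -448
q(6) = -4·(-448) - 4·152 = 1184
q(7) = -4·1184 - 4·(-448) = -2944
q(8) = -4·(-2944) - 4·1184 = 7040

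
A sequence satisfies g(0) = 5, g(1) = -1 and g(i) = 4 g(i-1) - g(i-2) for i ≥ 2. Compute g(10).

g(2) = 4(-1) - 5 = -9
g(3) = 4(-9) - (-1) = -35
g(4) = 4(-35) - (-9) = -131
g(5) = 4(-131) - (-35) = -489
g(6) = 4(-489) - (-131) = -1825
g(7) = 4(-1825) - (-489) = -6811
g(8) = 4(-6811) - (-1825) = -25419
g(9) = 4(-25419) - (-6811) = -94865
g(10) = 4(-94865) - (-25419) = -354041

-354041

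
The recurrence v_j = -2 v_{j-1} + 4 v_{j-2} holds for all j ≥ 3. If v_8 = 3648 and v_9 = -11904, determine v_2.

Rearranging, v_{j-2} = (v_j + 2 v_{j-1}) / 4.
v_7 = (-11904 + 2·3648) / 4 = -4608/4 = -1152
v_6 = (3648 + 2·(-1152)) / 4 = 1344/4 = 336
v_5 = (-1152 + 2·336) / 4 = -480/4 = -120
v_4 = (336 + 2·(-120)) / 4 = 96/4 = 24
v_3 = (-120 + 2·24) / 4 = -72/4 = -18
v_2 = (24 + 2·(-18)) / 4 = -12/4 = -3

-3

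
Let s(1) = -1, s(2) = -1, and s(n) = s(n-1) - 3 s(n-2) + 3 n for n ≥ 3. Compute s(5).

s(3) = (-1) - 3*(-1) + 9 = 11
s(4) = 11 - 3*(-1) + 12 = 26
s(5) = 26 - 3*11 + 15 = 8

8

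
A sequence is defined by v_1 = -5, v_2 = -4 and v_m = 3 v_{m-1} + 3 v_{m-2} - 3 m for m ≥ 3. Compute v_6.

v_3 = 3*(-4) + 3*(-5) - 9 = -36
v_4 = 3*(-36) + 3*(-4) - 12 = -132
v_5 = 3*(-132) + 3*(-36) - 15 = -519
v_6 = 3*(-519) + 3*(-132) - 18 = -1971

-1971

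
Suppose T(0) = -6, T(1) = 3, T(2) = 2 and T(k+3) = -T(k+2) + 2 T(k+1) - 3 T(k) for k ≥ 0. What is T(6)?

-185

T(3) = -2 + 2(3) - 3(-6) = 22
T(4) = -22 + 2(2) - 3(3) = -27
T(5) = -(-27) + 2(22) - 3(2) = 65
T(6) = -65 + 2(-27) - 3(22) = -185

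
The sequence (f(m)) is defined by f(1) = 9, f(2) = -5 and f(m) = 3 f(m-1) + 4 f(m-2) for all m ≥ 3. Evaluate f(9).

f(3) = 3*(-5) + 4*9 = 21
f(4) = 3*21 + 4*(-5) = 43
f(5) = 3*43 + 4*21 = 213
f(6) = 3*213 + 4*43 = 811
f(7) = 3*811 + 4*213 = 3285
f(8) = 3*3285 + 4*811 = 13099
f(9) = 3*13099 + 4*3285 = 52437

52437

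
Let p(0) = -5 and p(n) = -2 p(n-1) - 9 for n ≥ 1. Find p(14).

The fixed point is -9/(1 + 2) = -3, so p(n) + 3 = -2(p(n-1) + 3).
Hence p(n) = -2·(-2)^n - 3.
p(14) = -2·(-2)^{14} - 3 = -2·16384 - 3 = -32771.

-32771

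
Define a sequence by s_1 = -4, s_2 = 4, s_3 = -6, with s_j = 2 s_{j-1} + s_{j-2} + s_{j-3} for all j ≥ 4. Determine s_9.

s_4 = 2·(-6) + 4 + (-4) = -12
s_5 = 2·(-12) + (-6) + 4 = -26
s_6 = 2·(-26) + (-12) + (-6) = -70
s_7 = 2·(-70) + (-26) + (-12) = -178
s_8 = 2·(-178) + (-70) + (-26) = -452
s_9 = 2·(-452) + (-178) + (-70) = -1152

-1152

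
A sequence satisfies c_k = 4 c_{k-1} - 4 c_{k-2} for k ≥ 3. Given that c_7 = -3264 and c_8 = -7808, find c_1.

9

Rearranging, c_{k-2} = (c_k - 4 c_{k-1}) / -4.
c_6 = (-7808 - 4·(-3264)) / -4 = 5248/-4 = -1312
c_5 = (-3264 - 4·(-1312)) / -4 = 1984/-4 = -496
c_4 = (-1312 - 4·(-496)) / -4 = 672/-4 = -168
c_3 = (-496 - 4·(-168)) / -4 = 176/-4 = -44
c_2 = (-168 - 4·(-44)) / -4 = 8/-4 = -2
c_1 = (-44 - 4·(-2)) / -4 = -36/-4 = 9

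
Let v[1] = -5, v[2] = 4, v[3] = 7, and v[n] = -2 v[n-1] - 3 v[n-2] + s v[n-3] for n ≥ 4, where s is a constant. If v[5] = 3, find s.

-2

v[4] = -26 - 5s
v[5] = 31 + 14s
So 31 + 14s = 3, giving s = -2.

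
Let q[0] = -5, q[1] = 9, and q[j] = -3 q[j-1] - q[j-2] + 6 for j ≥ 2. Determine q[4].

-113

q[2] = -3*9 - (-5) + 6 = -16
q[3] = -3*(-16) - 9 + 6 = 45
q[4] = -3*45 - (-16) + 6 = -113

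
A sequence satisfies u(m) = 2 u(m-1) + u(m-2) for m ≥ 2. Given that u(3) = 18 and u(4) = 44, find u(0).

Rearranging, u(m-2) = u(m) - 2 u(m-1).
u(2) = 44 - 2*18 = 8
u(1) = 18 - 2*8 = 2
u(0) = 8 - 2*2 = 4

4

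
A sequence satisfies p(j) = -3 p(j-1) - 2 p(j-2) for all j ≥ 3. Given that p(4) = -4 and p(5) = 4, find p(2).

-4

Rearranging, p(j-2) = (p(j) + 3 p(j-1)) / -2.
p(3) = (4 + 3*(-4)) / -2 = -8/-2 = 4
p(2) = (-4 + 3*4) / -2 = 8/-2 = -4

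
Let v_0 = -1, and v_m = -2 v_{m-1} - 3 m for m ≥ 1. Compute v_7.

35

v_1 = -2(-1) - 3 = -1
v_2 = -2(-1) - 6 = -4
v_3 = -2(-4) - 9 = -1
v_4 = -2(-1) - 12 = -10
v_5 = -2(-10) - 15 = 5
v_6 = -2(5) - 18 = -28
v_7 = -2(-28) - 21 = 35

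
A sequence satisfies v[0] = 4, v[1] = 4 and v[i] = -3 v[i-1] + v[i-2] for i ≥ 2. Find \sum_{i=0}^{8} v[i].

-8400

v[2] = -3(4) + 4 = -8
v[3] = -3(-8) + 4 = 28
v[4] = -3(28) + (-8) = -92
v[5] = -3(-92) + 28 = 304
v[6] = -3(304) + (-92) = -1004
v[7] = -3(-1004) + 304 = 3316
v[8] = -3(3316) + (-1004) = -10952
Sum = 4 + 4 + (-8) + 28 + (-92) + 304 + (-1004) + 3316 + (-10952) = -8400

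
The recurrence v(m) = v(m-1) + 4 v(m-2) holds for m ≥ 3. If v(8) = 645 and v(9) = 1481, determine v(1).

Rearranging, v(m-2) = (v(m) - v(m-1)) / 4.
v(7) = (1481 - 645) / 4 = 836/4 = 209
v(6) = (645 - 209) / 4 = 436/4 = 109
v(5) = (209 - 109) / 4 = 100/4 = 25
v(4) = (109 - 25) / 4 = 84/4 = 21
v(3) = (25 - 21) / 4 = 4/4 = 1
v(2) = (21 - 1) / 4 = 20/4 = 5
v(1) = (1 - 5) / 4 = -4/4 = -1

-1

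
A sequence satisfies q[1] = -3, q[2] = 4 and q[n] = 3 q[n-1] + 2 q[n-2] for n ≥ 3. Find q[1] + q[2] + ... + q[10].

71989

q[3] = 3(4) + 2(-3) = 6
q[4] = 3(6) + 2(4) = 26
q[5] = 3(26) + 2(6) = 90
q[6] = 3(90) + 2(26) = 322
q[7] = 3(322) + 2(90) = 1146
q[8] = 3(1146) + 2(322) = 4082
q[9] = 3(4082) + 2(1146) = 14538
q[10] = 3(14538) + 2(4082) = 51778
Sum = (-3) + 4 + 6 + 26 + 90 + 322 + 1146 + 4082 + 14538 + 51778 = 71989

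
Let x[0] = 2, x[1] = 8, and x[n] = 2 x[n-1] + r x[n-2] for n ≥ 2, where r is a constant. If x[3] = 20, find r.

-1

x[2] = 16 + 2r
x[3] = 32 + 12r
So 32 + 12r = 20, giving r = -1.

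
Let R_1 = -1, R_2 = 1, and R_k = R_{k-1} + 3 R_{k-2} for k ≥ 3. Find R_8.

R_3 = 1 + 3(-1) = -2
R_4 = (-2) + 3(1) = 1
R_5 = 1 + 3(-2) = -5
R_6 = (-5) + 3(1) = -2
R_7 = (-2) + 3(-5) = -17
R_8 = (-17) + 3(-2) = -23

-23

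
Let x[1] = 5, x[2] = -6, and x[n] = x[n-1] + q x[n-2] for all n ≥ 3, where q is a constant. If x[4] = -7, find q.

x[3] = -6 + 5q
x[4] = -6 - q
So -6 - q = -7, giving q = 1.

1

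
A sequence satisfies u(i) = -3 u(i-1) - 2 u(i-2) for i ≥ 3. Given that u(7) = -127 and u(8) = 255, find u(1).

-1

Rearranging, u(i-2) = (u(i) + 3 u(i-1)) / -2.
u(6) = (255 + 3(-127)) / -2 = -126/-2 = 63
u(5) = (-127 + 3(63)) / -2 = 62/-2 = -31
u(4) = (63 + 3(-31)) / -2 = -30/-2 = 15
u(3) = (-31 + 3(15)) / -2 = 14/-2 = -7
u(2) = (15 + 3(-7)) / -2 = -6/-2 = 3
u(1) = (-7 + 3(3)) / -2 = 2/-2 = -1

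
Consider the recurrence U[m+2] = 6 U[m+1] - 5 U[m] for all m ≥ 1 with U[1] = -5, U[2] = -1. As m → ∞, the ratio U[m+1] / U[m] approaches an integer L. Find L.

The characteristic equation is r^2 - 6r + 5 = 0, which factors as (r - 5)(r - 1) = 0.
So the roots are 5 and 1. Since |5| > |1| and the coefficient of 5^m is non-zero, the ratio tends to 5.

5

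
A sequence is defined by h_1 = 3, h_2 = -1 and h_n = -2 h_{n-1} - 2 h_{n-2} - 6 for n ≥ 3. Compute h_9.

66

h_3 = -2*(-1) - 2*3 - 6 = -10
h_4 = -2*(-10) - 2*(-1) - 6 = 16
h_5 = -2*16 - 2*(-10) - 6 = -18
h_6 = -2*(-18) - 2*16 - 6 = -2
h_7 = -2*(-2) - 2*(-18) - 6 = 34
h_8 = -2*34 - 2*(-2) - 6 = -70
h_9 = -2*(-70) - 2*34 - 6 = 66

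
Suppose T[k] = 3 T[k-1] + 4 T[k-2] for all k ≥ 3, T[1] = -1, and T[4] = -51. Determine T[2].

Let T[2] = x.
T[3] = -4 + 3x
T[4] = -12 + 13x
So -12 + 13x = -51, giving x = -3.

-3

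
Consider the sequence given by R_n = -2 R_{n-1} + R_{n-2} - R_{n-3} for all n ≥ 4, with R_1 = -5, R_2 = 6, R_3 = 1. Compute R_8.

357

R_4 = -2*1 + 6 - (-5) = 9
R_5 = -2*9 + 1 - 6 = -23
R_6 = -2*(-23) + 9 - 1 = 54
R_7 = -2*54 + (-23) - 9 = -140
R_8 = -2*(-140) + 54 - (-23) = 357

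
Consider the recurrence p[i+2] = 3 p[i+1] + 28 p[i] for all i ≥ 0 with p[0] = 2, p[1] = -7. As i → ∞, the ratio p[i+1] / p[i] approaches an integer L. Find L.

The characteristic equation is r^2 - 3r - 28 = 0, which factors as (r - 7)(r + 4) = 0.
So the roots are 7 and -4. Since |7| > |-4| and the coefficient of 7^i is non-zero, the ratio tends to 7.

7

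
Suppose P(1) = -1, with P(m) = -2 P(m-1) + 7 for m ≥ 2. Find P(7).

P(2) = -2·(-1) + 7 = 9
P(3) = -2·9 + 7 = -11
P(4) = -2·(-11) + 7 = 29
P(5) = -2·29 + 7 = -51
P(6) = -2·(-51) + 7 = 109
P(7) = -2·109 + 7 = -211

-211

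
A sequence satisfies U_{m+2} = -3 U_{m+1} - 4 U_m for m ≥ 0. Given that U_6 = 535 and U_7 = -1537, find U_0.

Rearranging, U_{m-2} = (U_m + 3 U_{m-1}) / -4.
U_5 = (-1537 + 3·535) / -4 = 68/-4 = -17
U_4 = (535 + 3·(-17)) / -4 = 484/-4 = -121
U_3 = (-17 + 3·(-121)) / -4 = -380/-4 = 95
U_2 = (-121 + 3·95) / -4 = 164/-4 = -41
U_1 = (95 + 3·(-41)) / -4 = -28/-4 = 7
U_0 = (-41 + 3·7) / -4 = -20/-4 = 5

5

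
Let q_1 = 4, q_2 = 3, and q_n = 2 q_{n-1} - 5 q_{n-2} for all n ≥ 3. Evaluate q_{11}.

2506

q_3 = 2*3 - 5*4 = -14
q_4 = 2*(-14) - 5*3 = -43
q_5 = 2*(-43) - 5*(-14) = -16
q_6 = 2*(-16) - 5*(-43) = 183
q_7 = 2*183 - 5*(-16) = 446
q_8 = 2*446 - 5*183 = -23
q_9 = 2*(-23) - 5*446 = -2276
q_{10} = 2*(-2276) - 5*(-23) = -4437
q_{11} = 2*(-4437) - 5*(-2276) = 2506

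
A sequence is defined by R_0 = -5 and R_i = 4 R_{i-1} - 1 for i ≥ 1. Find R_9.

-1398101

R_1 = 4*(-5) - 1 = -21
R_2 = 4*(-21) - 1 = -85
R_3 = 4*(-85) - 1 = -341
R_4 = 4*(-341) - 1 = -1365
R_5 = 4*(-1365) - 1 = -5461
R_6 = 4*(-5461) - 1 = -21845
R_7 = 4*(-21845) - 1 = -87381
R_8 = 4*(-87381) - 1 = -349525
R_9 = 4*(-349525) - 1 = -1398101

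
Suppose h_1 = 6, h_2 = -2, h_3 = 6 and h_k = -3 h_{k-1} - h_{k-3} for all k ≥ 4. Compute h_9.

6822

h_4 = -3·6 - 6 = -24
h_5 = -3·(-24) - (-2) = 74
h_6 = -3·74 - 6 = -228
h_7 = -3·(-228) - (-24) = 708
h_8 = -3·708 - 74 = -2198
h_9 = -3·(-2198) - (-228) = 6822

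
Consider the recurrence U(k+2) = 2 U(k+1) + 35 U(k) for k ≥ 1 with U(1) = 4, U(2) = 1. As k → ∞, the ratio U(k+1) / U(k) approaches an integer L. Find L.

The characteristic equation is r^2 - 2r - 35 = 0, which factors as (r - 7)(r + 5) = 0.
So the roots are 7 and -5. Since |7| > |-5| and the coefficient of 7^k is non-zero, the ratio tends to 7.

7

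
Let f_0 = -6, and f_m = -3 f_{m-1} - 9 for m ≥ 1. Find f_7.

f_1 = -3·(-6) - 9 = 9
f_2 = -3·9 - 9 = -36
f_3 = -3·(-36) - 9 = 99
f_4 = -3·99 - 9 = -306
f_5 = -3·(-306) - 9 = 909
f_6 = -3·909 - 9 = -2736
f_7 = -3·(-2736) - 9 = 8199

8199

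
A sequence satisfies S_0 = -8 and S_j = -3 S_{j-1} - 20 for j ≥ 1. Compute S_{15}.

43046716

The fixed point is -20/(1 + 3) = -5, so S_j + 5 = -3(S_{j-1} + 5).
Hence S_j = -3·(-3)^j - 5.
S_{15} = -3·(-3)^{15} - 5 = -3·-14348907 - 5 = 43046716.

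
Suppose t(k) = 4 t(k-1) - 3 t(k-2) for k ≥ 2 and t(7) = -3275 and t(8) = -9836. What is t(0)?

Rearranging, t(k-2) = (t(k) - 4 t(k-1)) / -3.
t(6) = (-9836 - 4(-3275)) / -3 = 3264/-3 = -1088
t(5) = (-3275 - 4(-1088)) / -3 = 1077/-3 = -359
t(4) = (-1088 - 4(-359)) / -3 = 348/-3 = -116
t(3) = (-359 - 4(-116)) / -3 = 105/-3 = -35
t(2) = (-116 - 4(-35)) / -3 = 24/-3 = -8
t(1) = (-35 - 4(-8)) / -3 = -3/-3 = 1
t(0) = (-8 - 4(1)) / -3 = -12/-3 = 4

4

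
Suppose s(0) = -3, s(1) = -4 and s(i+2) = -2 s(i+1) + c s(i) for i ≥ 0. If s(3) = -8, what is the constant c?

s(2) = 8 - 3c
s(3) = -16 + 2c
So -16 + 2c = -8, giving c = 4.

4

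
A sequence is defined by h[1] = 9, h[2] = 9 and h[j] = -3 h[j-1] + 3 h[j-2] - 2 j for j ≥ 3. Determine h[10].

107473

h[3] = -3·9 + 3·9 - 6 = -6
h[4] = -3·(-6) + 3·9 - 8 = 37
h[5] = -3·37 + 3·(-6) - 10 = -139
h[6] = -3·(-139) + 3·37 - 12 = 516
h[7] = -3·516 + 3·(-139) - 14 = -1979
h[8] = -3·(-1979) + 3·516 - 16 = 7469
h[9] = -3·7469 + 3·(-1979) - 18 = -28362
h[10] = -3·(-28362) + 3·7469 - 20 = 107473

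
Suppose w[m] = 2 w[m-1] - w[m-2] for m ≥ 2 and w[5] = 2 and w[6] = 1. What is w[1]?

Rearranging, w[m-2] = -(w[m] - 2 w[m-1]).
w[4] = -(1 - 2·2) = 3
w[3] = -(2 - 2·3) = 4
w[2] = -(3 - 2·4) = 5
w[1] = -(4 - 2·5) = 6

6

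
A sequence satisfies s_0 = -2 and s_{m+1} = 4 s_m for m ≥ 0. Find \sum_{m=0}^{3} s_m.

s_1 = 4(-2) = -8
s_2 = 4(-8) = -32
s_3 = 4(-32) = -128
Sum = (-2) + (-8) + (-32) + (-128) = -170

-170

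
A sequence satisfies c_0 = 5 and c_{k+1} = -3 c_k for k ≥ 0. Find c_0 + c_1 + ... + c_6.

2735

c_1 = -3(5) = -15
c_2 = -3(-15) = 45
c_3 = -3(45) = -135
c_4 = -3(-135) = 405
c_5 = -3(405) = -1215
c_6 = -3(-1215) = 3645
Sum = 5 + (-15) + 45 + (-135) + 405 + (-1215) + 3645 = 2735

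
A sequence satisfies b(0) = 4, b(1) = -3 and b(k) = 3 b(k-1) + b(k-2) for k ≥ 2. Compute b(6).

-644

b(2) = 3(-3) + 4 = -5
b(3) = 3(-5) + (-3) = -18
b(4) = 3(-18) + (-5) = -59
b(5) = 3(-59) + (-18) = -195
b(6) = 3(-195) + (-59) = -644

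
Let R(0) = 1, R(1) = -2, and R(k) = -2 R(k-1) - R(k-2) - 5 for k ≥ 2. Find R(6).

R(2) = -2(-2) - 1 - 5 = -2
R(3) = -2(-2) - (-2) - 5 = 1
R(4) = -2(1) - (-2) - 5 = -5
R(5) = -2(-5) - 1 - 5 = 4
R(6) = -2(4) - (-5) - 5 = -8

-8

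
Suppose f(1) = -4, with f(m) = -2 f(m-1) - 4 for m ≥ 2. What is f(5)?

-44

f(2) = -2(-4) - 4 = 4
f(3) = -2(4) - 4 = -12
f(4) = -2(-12) - 4 = 20
f(5) = -2(20) - 4 = -44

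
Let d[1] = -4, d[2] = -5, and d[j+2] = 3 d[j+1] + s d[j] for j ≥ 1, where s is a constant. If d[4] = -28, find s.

-1

d[3] = -15 - 4s
d[4] = -45 - 17s
So -45 - 17s = -28, giving s = -1.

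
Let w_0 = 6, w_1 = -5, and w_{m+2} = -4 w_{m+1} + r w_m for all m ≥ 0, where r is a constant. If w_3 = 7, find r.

w_2 = 20 + 6r
w_3 = -80 - 29r
So -80 - 29r = 7, giving r = -3.

-3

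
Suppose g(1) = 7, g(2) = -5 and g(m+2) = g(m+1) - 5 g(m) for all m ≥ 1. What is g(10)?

11185

g(3) = (-5) - 5·7 = -40
g(4) = (-40) - 5·(-5) = -15
g(5) = (-15) - 5·(-40) = 185
g(6) = 185 - 5·(-15) = 260
g(7) = 260 - 5·185 = -665
g(8) = (-665) - 5·260 = -1965
g(9) = (-1965) - 5·(-665) = 1360
g(10) = 1360 - 5·(-1965) = 11185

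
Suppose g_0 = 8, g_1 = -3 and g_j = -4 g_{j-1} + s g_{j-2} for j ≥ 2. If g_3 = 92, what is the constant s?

g_2 = 12 + 8s
g_3 = -48 - 35s
So -48 - 35s = 92, giving s = -4.

-4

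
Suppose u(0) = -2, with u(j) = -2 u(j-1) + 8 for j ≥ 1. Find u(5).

152

u(1) = -2*(-2) + 8 = 12
u(2) = -2*12 + 8 = -16
u(3) = -2*(-16) + 8 = 40
u(4) = -2*40 + 8 = -72
u(5) = -2*(-72) + 8 = 152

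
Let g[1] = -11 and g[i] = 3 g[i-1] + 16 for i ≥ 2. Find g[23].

The fixed point is 16/(1 - 3) = -8, so g[i] + 8 = 3(g[i-1] + 8).
Hence g[i] = -3·3^{i-1} - 8.
g[23] = -3·3^{22} - 8 = -3·31381059609 - 8 = -94143178835.

-94143178835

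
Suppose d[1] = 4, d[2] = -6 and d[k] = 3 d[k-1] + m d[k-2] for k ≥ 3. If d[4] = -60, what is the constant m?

-1

d[3] = -18 + 4m
d[4] = -54 + 6m
So -54 + 6m = -60, giving m = -1.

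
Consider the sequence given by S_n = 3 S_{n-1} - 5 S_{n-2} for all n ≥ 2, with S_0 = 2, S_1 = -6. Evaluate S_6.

722

S_2 = 3*(-6) - 5*2 = -28
S_3 = 3*(-28) - 5*(-6) = -54
S_4 = 3*(-54) - 5*(-28) = -22
S_5 = 3*(-22) - 5*(-54) = 204
S_6 = 3*204 - 5*(-22) = 722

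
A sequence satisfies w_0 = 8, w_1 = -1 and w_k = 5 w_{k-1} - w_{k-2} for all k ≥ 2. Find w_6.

-7048

w_2 = 5·(-1) - 8 = -13
w_3 = 5·(-13) - (-1) = -64
w_4 = 5·(-64) - (-13) = -307
w_5 = 5·(-307) - (-64) = -1471
w_6 = 5·(-1471) - (-307) = -7048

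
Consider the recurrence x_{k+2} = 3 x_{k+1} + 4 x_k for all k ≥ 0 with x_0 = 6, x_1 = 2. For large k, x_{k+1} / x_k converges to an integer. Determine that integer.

4

The characteristic equation is r^2 - 3r - 4 = 0, which factors as (r - 4)(r + 1) = 0.
So the roots are 4 and -1. Since |4| > |-1| and the coefficient of 4^k is non-zero, the ratio tends to 4.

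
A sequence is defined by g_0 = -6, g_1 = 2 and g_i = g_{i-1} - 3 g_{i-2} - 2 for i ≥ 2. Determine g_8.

g_2 = 2 - 3·(-6) - 2 = 18
g_3 = 18 - 3·2 - 2 = 10
g_4 = 10 - 3·18 - 2 = -46
g_5 = (-46) - 3·10 - 2 = -78
g_6 = (-78) - 3·(-46) - 2 = 58
g_7 = 58 - 3·(-78) - 2 = 290
g_8 = 290 - 3·58 - 2 = 114

114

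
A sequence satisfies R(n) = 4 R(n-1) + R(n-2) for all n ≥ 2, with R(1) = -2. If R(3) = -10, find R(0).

Let R(0) = v.
R(2) = -8 + v
R(3) = -34 + 4v
So -34 + 4v = -10, giving v = 6.

6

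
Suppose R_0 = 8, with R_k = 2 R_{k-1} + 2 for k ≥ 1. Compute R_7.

R_1 = 2(8) + 2 = 18
R_2 = 2(18) + 2 = 38
R_3 = 2(38) + 2 = 78
R_4 = 2(78) + 2 = 158
R_5 = 2(158) + 2 = 318
R_6 = 2(318) + 2 = 638
R_7 = 2(638) + 2 = 1278

1278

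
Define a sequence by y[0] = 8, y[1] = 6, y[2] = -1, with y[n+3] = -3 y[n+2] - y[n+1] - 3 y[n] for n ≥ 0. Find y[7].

y[3] = -3(-1) - 6 - 3(8) = -27
y[4] = -3(-27) - (-1) - 3(6) = 64
y[5] = -3(64) - (-27) - 3(-1) = -162
y[6] = -3(-162) - 64 - 3(-27) = 503
y[7] = -3(503) - (-162) - 3(64) = -1539

-1539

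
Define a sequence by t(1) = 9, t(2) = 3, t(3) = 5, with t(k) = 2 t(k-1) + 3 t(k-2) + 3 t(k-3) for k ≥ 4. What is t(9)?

t(4) = 2(5) + 3(3) + 3(9) = 46
t(5) = 2(46) + 3(5) + 3(3) = 116
t(6) = 2(116) + 3(46) + 3(5) = 385
t(7) = 2(385) + 3(116) + 3(46) = 1256
t(8) = 2(1256) + 3(385) + 3(116) = 4015
t(9) = 2(4015) + 3(1256) + 3(385) = 12953

12953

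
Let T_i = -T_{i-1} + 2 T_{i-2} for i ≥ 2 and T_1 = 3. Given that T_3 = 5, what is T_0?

Let T_0 = x.
T_2 = -3 + 2x
T_3 = 9 - 2x
So 9 - 2x = 5, giving x = 2.

2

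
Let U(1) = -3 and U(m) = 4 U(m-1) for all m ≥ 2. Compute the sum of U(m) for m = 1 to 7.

-16383

U(2) = 4(-3) = -12
U(3) = 4(-12) = -48
U(4) = 4(-48) = -192
U(5) = 4(-192) = -768
U(6) = 4(-768) = -3072
U(7) = 4(-3072) = -12288
Sum = (-3) + (-12) + (-48) + (-192) + (-768) + (-3072) + (-12288) = -16383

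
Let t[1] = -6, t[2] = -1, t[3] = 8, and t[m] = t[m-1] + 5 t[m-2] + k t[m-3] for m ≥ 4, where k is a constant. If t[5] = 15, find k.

t[4] = 3 - 6k
t[5] = 43 - 7k
So 43 - 7k = 15, giving k = 4.

4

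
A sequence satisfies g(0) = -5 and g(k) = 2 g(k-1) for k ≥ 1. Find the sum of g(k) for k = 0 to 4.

g(1) = 2*(-5) = -10
g(2) = 2*(-10) = -20
g(3) = 2*(-20) = -40
g(4) = 2*(-40) = -80
Sum = (-5) + (-10) + (-20) + (-40) + (-80) = -155

-155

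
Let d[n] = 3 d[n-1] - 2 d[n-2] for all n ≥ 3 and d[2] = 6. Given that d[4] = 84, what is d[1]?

-7

Let d[1] = x.
d[3] = 18 - 2x
d[4] = 42 - 6x
So 42 - 6x = 84, giving x = -7.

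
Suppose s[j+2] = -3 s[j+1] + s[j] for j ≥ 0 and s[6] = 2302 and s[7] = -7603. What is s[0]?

-2

Rearranging, s[j-2] = s[j] + 3 s[j-1].
s[5] = -7603 + 3*2302 = -697
s[4] = 2302 + 3*(-697) = 211
s[3] = -697 + 3*211 = -64
s[2] = 211 + 3*(-64) = 19
s[1] = -64 + 3*19 = -7
s[0] = 19 + 3*(-7) = -2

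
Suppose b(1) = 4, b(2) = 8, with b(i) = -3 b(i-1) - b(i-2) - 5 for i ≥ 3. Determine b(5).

-230

b(3) = -3*8 - 4 - 5 = -33
b(4) = -3*(-33) - 8 - 5 = 86
b(5) = -3*86 - (-33) - 5 = -230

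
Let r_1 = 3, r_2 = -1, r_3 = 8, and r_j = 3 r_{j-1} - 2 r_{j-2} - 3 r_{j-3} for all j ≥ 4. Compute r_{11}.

-3355

r_4 = 3·8 - 2·(-1) - 3·3 = 17
r_5 = 3·17 - 2·8 - 3·(-1) = 38
r_6 = 3·38 - 2·17 - 3·8 = 56
r_7 = 3·56 - 2·38 - 3·17 = 41
r_8 = 3·41 - 2·56 - 3·38 = -103
r_9 = 3·(-103) - 2·41 - 3·56 = -559
r_{10} = 3·(-559) - 2·(-103) - 3·41 = -1594
r_{11} = 3·(-1594) - 2·(-559) - 3·(-103) = -3355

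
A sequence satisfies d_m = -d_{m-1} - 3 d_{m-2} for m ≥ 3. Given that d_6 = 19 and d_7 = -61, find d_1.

Rearranging, d_{m-2} = (d_m + d_{m-1}) / -3.
d_5 = (-61 + 19) / -3 = -42/-3 = 14
d_4 = (19 + 14) / -3 = 33/-3 = -11
d_3 = (14 + (-11)) / -3 = 3/-3 = -1
d_2 = (-11 + (-1)) / -3 = -12/-3 = 4
d_1 = (-1 + 4) / -3 = 3/-3 = -1

-1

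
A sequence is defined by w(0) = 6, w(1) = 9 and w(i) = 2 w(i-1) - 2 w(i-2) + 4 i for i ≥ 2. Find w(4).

32

w(2) = 2(9) - 2(6) + 8 = 14
w(3) = 2(14) - 2(9) + 12 = 22
w(4) = 2(22) - 2(14) + 16 = 32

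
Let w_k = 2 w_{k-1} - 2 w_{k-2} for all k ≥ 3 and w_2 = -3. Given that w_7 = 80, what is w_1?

Let w_1 = y.
w_3 = -6 - 2y
w_4 = -6 - 4y
w_5 = -4y
w_6 = 12
w_7 = 24 + 8y
So 24 + 8y = 80, giving y = 7.

7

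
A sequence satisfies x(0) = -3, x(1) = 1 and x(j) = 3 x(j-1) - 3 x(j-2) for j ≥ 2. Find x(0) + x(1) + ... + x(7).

x(2) = 3*1 - 3*(-3) = 12
x(3) = 3*12 - 3*1 = 33
x(4) = 3*33 - 3*12 = 63
x(5) = 3*63 - 3*33 = 90
x(6) = 3*90 - 3*63 = 81
x(7) = 3*81 - 3*90 = -27
Sum = (-3) + 1 + 12 + 33 + 63 + 90 + 81 + (-27) = 250

250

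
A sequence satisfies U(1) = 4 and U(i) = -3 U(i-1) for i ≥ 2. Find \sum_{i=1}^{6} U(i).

U(2) = -3(4) = -12
U(3) = -3(-12) = 36
U(4) = -3(36) = -108
U(5) = -3(-108) = 324
U(6) = -3(324) = -972
Sum = 4 + (-12) + 36 + (-108) + 324 + (-972) = -728

-728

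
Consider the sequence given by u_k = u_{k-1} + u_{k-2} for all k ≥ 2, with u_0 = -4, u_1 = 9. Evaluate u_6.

u_2 = 9 + (-4) = 5
u_3 = 5 + 9 = 14
u_4 = 14 + 5 = 19
u_5 = 19 + 14 = 33
u_6 = 33 + 19 = 52

52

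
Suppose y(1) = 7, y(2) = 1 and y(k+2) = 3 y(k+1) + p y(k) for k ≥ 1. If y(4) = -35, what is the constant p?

-2

y(3) = 3 + 7p
y(4) = 9 + 22p
So 9 + 22p = -35, giving p = -2.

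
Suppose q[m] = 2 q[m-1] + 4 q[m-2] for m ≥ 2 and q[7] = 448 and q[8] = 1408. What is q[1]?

Rearranging, q[m-2] = (q[m] - 2 q[m-1]) / 4.
q[6] = (1408 - 2·448) / 4 = 512/4 = 128
q[5] = (448 - 2·128) / 4 = 192/4 = 48
q[4] = (128 - 2·48) / 4 = 32/4 = 8
q[3] = (48 - 2·8) / 4 = 32/4 = 8
q[2] = (8 - 2·8) / 4 = -8/4 = -2
q[1] = (8 - 2·(-2)) / 4 = 12/4 = 3

3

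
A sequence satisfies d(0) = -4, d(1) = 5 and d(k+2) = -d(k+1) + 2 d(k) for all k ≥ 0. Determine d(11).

6143

d(2) = -5 + 2*(-4) = -13
d(3) = -(-13) + 2*5 = 23
d(4) = -23 + 2*(-13) = -49
d(5) = -(-49) + 2*23 = 95
d(6) = -95 + 2*(-49) = -193
d(7) = -(-193) + 2*95 = 383
d(8) = -383 + 2*(-193) = -769
d(9) = -(-769) + 2*383 = 1535
d(10) = -1535 + 2*(-769) = -3073
d(11) = -(-3073) + 2*1535 = 6143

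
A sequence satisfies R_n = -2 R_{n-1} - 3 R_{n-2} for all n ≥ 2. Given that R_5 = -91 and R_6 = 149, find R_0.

3

Rearranging, R_{n-2} = (R_n + 2 R_{n-1}) / -3.
R_4 = (149 + 2·(-91)) / -3 = -33/-3 = 11
R_3 = (-91 + 2·11) / -3 = -69/-3 = 23
R_2 = (11 + 2·23) / -3 = 57/-3 = -19
R_1 = (23 + 2·(-19)) / -3 = -15/-3 = 5
R_0 = (-19 + 2·5) / -3 = -9/-3 = 3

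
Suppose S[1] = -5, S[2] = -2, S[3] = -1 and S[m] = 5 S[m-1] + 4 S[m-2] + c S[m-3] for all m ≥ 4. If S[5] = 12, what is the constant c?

-3

S[4] = -13 - 5c
S[5] = -69 - 27c
So -69 - 27c = 12, giving c = -3.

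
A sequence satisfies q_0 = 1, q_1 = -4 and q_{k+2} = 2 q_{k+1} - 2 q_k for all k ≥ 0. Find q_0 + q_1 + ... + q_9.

q_2 = 2*(-4) - 2*1 = -10
q_3 = 2*(-10) - 2*(-4) = -12
q_4 = 2*(-12) - 2*(-10) = -4
q_5 = 2*(-4) - 2*(-12) = 16
q_6 = 2*16 - 2*(-4) = 40
q_7 = 2*40 - 2*16 = 48
q_8 = 2*48 - 2*40 = 16
q_9 = 2*16 - 2*48 = -64
Sum = 1 + (-4) + (-10) + (-12) + (-4) + 16 + 40 + 48 + 16 + (-64) = 27

27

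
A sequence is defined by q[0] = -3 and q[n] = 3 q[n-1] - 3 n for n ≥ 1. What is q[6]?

q[1] = 3*(-3) - 3 = -12
q[2] = 3*(-12) - 6 = -42
q[3] = 3*(-42) - 9 = -135
q[4] = 3*(-135) - 12 = -417
q[5] = 3*(-417) - 15 = -1266
q[6] = 3*(-1266) - 18 = -3816

-3816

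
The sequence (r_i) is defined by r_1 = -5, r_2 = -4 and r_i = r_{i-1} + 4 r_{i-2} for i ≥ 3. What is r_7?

-840

r_3 = (-4) + 4·(-5) = -24
r_4 = (-24) + 4·(-4) = -40
r_5 = (-40) + 4·(-24) = -136
r_6 = (-136) + 4·(-40) = -296
r_7 = (-296) + 4·(-136) = -840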